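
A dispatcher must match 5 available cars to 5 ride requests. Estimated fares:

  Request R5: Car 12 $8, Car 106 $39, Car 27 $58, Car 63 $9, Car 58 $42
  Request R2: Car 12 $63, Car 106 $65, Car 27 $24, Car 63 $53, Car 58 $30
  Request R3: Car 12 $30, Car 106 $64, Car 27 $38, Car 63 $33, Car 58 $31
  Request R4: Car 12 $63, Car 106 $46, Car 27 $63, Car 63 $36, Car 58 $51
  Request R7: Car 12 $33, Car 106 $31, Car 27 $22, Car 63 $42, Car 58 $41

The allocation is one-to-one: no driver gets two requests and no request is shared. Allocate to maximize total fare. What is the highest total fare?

Optimal: Car 12→Request R4 ($63), Car 106→Request R3 ($64), Car 27→Request R5 ($58), Car 63→Request R2 ($53), Car 58→Request R7 ($41) — total 63+64+58+53+41 = $279.
Max-entry greedy (repeatedly take the single best remaining cell) gives $259, worse by 20.
Swapping Car 106↔Car 58 (Car 106→Request R7 $31, Car 58→Request R3 $31) loses 43.
Every other assignment is strictly worse.

Maximum total: $279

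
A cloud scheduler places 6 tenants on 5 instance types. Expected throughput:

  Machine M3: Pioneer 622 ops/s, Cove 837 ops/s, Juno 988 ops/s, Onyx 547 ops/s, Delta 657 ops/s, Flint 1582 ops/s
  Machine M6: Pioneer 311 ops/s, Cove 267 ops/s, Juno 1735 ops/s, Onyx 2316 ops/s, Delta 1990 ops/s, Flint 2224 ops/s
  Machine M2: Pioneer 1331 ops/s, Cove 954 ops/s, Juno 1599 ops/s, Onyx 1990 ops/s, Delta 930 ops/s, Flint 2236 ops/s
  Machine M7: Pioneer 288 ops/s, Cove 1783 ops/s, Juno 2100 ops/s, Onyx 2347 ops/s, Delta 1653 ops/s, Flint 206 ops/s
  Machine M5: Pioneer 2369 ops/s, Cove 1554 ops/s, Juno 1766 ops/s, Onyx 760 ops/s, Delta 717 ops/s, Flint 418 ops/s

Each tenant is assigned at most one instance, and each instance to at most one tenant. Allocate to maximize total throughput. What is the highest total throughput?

Maximum total: 10031 ops/s

Optimal: Flint→Machine M3 (1582 ops/s), Delta→Machine M6 (1990 ops/s), Onyx→Machine M2 (1990 ops/s), Juno→Machine M7 (2100 ops/s), Pioneer→Machine M5 (2369 ops/s) — total 1582+1990+1990+2100+2369 = 10031 ops/s.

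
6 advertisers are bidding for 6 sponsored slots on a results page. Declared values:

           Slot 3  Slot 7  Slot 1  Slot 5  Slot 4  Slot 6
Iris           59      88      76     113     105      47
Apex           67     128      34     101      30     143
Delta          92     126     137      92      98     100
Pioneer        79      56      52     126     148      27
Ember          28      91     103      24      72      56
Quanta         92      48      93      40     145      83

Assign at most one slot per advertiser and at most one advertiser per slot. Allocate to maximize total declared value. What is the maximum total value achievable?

Optimal: Iris→Slot 5 ($113), Apex→Slot 6 ($143), Delta→Slot 7 ($126), Pioneer→Slot 4 ($148), Ember→Slot 1 ($103), Quanta→Slot 3 ($92) — total 113+143+126+148+103+92 = $725.
Column-greedy (each slot in turn goes to its best remaining advertiser) gives $641, worse by 84.
Next-best assignment: Iris→Slot 5, Apex→Slot 6, Delta→Slot 1, Pioneer→Slot 4, Ember→Slot 7, Quanta→Slot 3 = $724.
Swapping Ember↔Quanta (Ember→Slot 3 $28, Quanta→Slot 1 $93) loses 74.

Max total: $725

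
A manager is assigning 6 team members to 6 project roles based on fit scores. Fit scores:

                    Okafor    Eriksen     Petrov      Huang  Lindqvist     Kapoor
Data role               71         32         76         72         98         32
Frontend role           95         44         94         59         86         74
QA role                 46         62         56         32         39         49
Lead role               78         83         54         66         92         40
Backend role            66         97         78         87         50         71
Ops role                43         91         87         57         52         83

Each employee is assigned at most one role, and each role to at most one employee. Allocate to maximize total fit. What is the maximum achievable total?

This is a one-to-one assignment (maximum-weight bipartite matching).
Optimal: Okafor→Frontend role (95 pts), Eriksen→Lead role (83 pts), Petrov→QA role (56 pts), Huang→Backend role (87 pts), Lindqvist→Data role (98 pts), Kapoor→Ops role (83 pts) — total 95+83+56+87+98+83 = 502 pts.
Max-entry greedy (repeatedly take the single best remaining cell) gives 492 pts, worse by 10.
Swapping Eriksen↔Huang (Eriksen→Backend role 97 pts, Huang→Lead role 66 pts) loses 7.

Maximum total: 502 pts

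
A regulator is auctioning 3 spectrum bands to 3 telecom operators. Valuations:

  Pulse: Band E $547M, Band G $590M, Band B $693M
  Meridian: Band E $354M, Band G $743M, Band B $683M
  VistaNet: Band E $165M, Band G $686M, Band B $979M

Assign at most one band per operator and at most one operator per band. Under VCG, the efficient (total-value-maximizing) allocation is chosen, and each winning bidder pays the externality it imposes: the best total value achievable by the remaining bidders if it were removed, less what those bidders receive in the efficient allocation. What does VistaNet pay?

VistaNet pays $146M.

Efficient allocation: Pulse→Band E ($547M), Meridian→Band G ($743M), VistaNet→Band B ($979M); total welfare W = $2269M.
VistaNet receives Band B at value $979M, so the others get W − 979 = $1290M.
Without VistaNet: best allocation of the remaining 2 bidders over all 3 bands is Pulse→Band B ($693M), Meridian→Band G ($743M), total $1436M.
VCG payment = (others' best without VistaNet) − (others' welfare with VistaNet) = 1436 − 1290 = $146M.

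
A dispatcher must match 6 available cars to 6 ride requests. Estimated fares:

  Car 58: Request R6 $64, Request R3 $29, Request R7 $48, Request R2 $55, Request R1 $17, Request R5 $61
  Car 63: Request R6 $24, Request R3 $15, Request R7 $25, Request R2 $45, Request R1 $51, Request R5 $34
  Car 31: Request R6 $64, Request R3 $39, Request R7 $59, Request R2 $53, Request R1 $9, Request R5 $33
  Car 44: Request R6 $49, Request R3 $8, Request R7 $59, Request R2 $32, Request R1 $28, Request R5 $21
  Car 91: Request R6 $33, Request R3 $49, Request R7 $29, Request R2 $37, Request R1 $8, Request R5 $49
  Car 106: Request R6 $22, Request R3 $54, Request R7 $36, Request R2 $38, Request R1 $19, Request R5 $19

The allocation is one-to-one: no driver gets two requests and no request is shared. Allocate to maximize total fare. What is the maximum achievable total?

Max total: $332

Optimal: Car 58→Request R2 ($55), Car 63→Request R1 ($51), Car 31→Request R6 ($64), Car 44→Request R7 ($59), Car 91→Request R5 ($49), Car 106→Request R3 ($54) — total 55+51+64+59+49+54 = $332.
Next-best assignment: Car 58→Request R6, Car 63→Request R1, Car 31→Request R2, Car 44→Request R7, Car 91→Request R5, Car 106→Request R3 = $330.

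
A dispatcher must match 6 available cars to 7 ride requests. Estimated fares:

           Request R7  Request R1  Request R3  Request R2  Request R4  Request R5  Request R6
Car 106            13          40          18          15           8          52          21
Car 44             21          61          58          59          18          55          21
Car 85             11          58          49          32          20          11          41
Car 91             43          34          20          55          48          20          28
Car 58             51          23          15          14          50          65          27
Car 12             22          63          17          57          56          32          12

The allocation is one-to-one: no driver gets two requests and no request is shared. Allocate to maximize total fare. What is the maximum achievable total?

Maximum total: $330

Optimal: Car 106→Request R5 ($52), Car 44→Request R3 ($58), Car 85→Request R1 ($58), Car 91→Request R2 ($55), Car 58→Request R7 ($51), Car 12→Request R4 ($56) — total 52+58+58+55+51+56 = $330.
Column-greedy (each request in turn goes to its best remaining driver) gives $299, worse by 31.
Next-best assignment: Car 106→Request R5, Car 44→Request R1, Car 85→Request R3, Car 91→Request R2, Car 58→Request R7, Car 12→Request R4 = $324.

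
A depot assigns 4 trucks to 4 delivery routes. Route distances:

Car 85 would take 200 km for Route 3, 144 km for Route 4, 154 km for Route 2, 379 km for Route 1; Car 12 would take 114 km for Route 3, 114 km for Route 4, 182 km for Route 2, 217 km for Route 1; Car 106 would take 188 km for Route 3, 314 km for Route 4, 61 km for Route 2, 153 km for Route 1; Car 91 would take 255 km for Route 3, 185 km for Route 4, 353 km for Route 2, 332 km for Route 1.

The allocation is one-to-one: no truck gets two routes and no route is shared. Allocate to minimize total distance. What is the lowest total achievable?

Min total: 606 km

Optimal: Car 85→Route 2 (154 km), Car 12→Route 3 (114 km), Car 106→Route 1 (153 km), Car 91→Route 4 (185 km) — total 154+114+153+185 = 606 km.
Column-greedy (each route in turn goes to its cheapest remaining truck) gives 651 km, worse by 45.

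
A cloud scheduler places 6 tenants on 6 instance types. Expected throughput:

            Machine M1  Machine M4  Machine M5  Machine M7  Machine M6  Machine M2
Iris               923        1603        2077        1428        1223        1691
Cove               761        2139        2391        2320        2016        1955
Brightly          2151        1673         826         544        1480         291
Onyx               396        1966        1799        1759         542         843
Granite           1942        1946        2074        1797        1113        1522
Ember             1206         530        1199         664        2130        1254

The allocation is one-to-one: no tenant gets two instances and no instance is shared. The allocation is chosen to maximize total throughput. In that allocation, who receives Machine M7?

Cove receives Machine M7.

Optimal: Iris→Machine M2 (1691 ops/s), Cove→Machine M7 (2320 ops/s), Brightly→Machine M1 (2151 ops/s), Onyx→Machine M4 (1966 ops/s), Granite→Machine M5 (2074 ops/s), Ember→Machine M6 (2130 ops/s) — total 1691+2320+2151+1966+2074+2130 = 12332 ops/s.
Cove's own top instance is Machine M5 (2391 ops/s), but forcing Cove→Machine M5 and reassigning the rest optimally gives only 12126 ops/s — worse by 206.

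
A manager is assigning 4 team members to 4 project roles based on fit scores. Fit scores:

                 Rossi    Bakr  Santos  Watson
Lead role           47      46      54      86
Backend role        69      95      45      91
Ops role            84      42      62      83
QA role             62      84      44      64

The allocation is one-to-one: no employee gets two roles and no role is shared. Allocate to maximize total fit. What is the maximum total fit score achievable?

Maximum total: 313 pts

This is a one-to-one assignment (maximum-weight bipartite matching).
Optimal: Rossi→Ops role (84 pts), Bakr→QA role (84 pts), Santos→Lead role (54 pts), Watson→Backend role (91 pts) — total 84+84+54+91 = 313 pts.
Max-entry greedy (repeatedly take the single best remaining cell) gives 309 pts, worse by 4.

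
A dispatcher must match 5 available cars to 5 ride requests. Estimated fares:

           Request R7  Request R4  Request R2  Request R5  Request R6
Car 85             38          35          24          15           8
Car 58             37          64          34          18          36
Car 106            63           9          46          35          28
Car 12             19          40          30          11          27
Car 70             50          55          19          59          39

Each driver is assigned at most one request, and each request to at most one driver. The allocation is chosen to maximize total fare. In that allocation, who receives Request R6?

Car 12 receives Request R6.

Optimal: Car 85→Request R2 ($24), Car 58→Request R4 ($64), Car 106→Request R7 ($63), Car 12→Request R6 ($27), Car 70→Request R5 ($59) — total 24+64+63+27+59 = $237.
Max-entry greedy (repeatedly take the single best remaining cell) gives $224, worse by 13.
Next-best assignment: Car 85→Request R7, Car 58→Request R4, Car 106→Request R2, Car 12→Request R6, Car 70→Request R5 = $234.
No other one-to-one assignment exceeds $237.
Car 12's own top request is Request R4 ($40), but forcing Car 12→Request R4 and reassigning the rest optimally gives only $222 — worse by 15.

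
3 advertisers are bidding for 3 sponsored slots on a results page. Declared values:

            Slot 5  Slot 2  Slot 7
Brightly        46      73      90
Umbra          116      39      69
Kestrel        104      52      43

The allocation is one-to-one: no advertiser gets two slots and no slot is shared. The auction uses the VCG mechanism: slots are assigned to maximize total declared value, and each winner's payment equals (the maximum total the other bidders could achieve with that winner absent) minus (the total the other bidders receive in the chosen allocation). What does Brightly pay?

Brightly pays $5.

Efficient allocation: Brightly→Slot 7 ($90), Umbra→Slot 5 ($116), Kestrel→Slot 2 ($52); total welfare W = $258.
Brightly receives Slot 7 at value $90, so the others get W − 90 = $168.
Without Brightly: best allocation of the remaining 2 bidders over all 3 slots is Umbra→Slot 7 ($69), Kestrel→Slot 5 ($104), total $173.
VCG payment = (others' best without Brightly) − (others' welfare with Brightly) = 173 − 168 = $5.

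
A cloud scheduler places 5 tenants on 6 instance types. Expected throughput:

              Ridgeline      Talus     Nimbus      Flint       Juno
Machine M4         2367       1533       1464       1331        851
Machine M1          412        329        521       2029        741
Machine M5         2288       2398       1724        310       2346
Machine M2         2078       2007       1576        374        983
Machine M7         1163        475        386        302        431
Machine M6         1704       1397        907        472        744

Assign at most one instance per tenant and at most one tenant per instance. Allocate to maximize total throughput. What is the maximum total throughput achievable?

This is a one-to-one assignment (maximum-weight bipartite matching).
Optimal: Ridgeline→Machine M4 (2367 ops/s), Talus→Machine M6 (1397 ops/s), Nimbus→Machine M2 (1576 ops/s), Flint→Machine M1 (2029 ops/s), Juno→Machine M5 (2346 ops/s) — total 2367+1397+1576+2029+2346 = 9715 ops/s.
Row-greedy (each tenant in turn takes its best remaining instance) gives 9114 ops/s, worse by 601.

Maximum total: 9715 ops/s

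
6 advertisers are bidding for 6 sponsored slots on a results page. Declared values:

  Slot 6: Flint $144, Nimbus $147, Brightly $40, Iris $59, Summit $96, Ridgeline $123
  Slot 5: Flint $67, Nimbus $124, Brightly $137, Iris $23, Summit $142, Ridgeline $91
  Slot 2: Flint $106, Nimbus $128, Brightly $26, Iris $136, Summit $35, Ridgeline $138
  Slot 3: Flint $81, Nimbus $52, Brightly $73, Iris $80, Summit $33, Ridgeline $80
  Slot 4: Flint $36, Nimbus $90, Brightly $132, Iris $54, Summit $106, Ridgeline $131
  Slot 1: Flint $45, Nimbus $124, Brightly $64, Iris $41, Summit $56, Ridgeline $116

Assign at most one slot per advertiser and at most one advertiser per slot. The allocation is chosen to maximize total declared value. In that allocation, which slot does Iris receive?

Optimal: Flint→Slot 6 ($144), Nimbus→Slot 1 ($124), Brightly→Slot 4 ($132), Iris→Slot 3 ($80), Summit→Slot 5 ($142), Ridgeline→Slot 2 ($138) — total 144+124+132+80+142+138 = $760.
Checked against all permutations: $760 is optimal.
Iris's own top slot is Slot 2 ($136), but forcing Iris→Slot 2 and reassigning the rest optimally gives only $758 — worse by 2.

Iris receives Slot 3.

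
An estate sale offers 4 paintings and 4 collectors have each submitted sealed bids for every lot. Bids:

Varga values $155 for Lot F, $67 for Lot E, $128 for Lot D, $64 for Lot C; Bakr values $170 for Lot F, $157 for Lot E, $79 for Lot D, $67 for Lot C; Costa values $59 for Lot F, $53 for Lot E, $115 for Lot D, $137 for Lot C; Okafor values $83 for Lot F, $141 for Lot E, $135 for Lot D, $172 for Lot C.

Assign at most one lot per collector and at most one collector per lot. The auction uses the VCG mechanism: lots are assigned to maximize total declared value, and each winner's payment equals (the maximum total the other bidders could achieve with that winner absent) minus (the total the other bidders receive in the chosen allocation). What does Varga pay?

Efficient allocation: Varga→Lot F ($155), Bakr→Lot E ($157), Costa→Lot D ($115), Okafor→Lot C ($172); total welfare W = $599.
Varga receives Lot F at value $155, so the others get W − 155 = $444.
Without Varga: best allocation of the remaining 3 bidders over all 4 lots is Bakr→Lot F ($170), Costa→Lot D ($115), Okafor→Lot C ($172), total $457.
VCG payment = (others' best without Varga) − (others' welfare with Varga) = 457 − 444 = $13.

Varga pays $13.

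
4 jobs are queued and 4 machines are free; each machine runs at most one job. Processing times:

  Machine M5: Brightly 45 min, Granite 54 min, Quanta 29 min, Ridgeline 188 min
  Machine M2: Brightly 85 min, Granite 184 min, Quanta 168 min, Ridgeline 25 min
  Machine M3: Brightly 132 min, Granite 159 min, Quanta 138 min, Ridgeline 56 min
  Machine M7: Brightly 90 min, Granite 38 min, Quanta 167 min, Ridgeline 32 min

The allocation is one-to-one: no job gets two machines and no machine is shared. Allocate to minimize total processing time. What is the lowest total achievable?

Optimal: Brightly→Machine M2 (85 min), Granite→Machine M7 (38 min), Quanta→Machine M5 (29 min), Ridgeline→Machine M3 (56 min) — total 85+38+29+56 = 208 min.
Column-greedy (each machine in turn goes to its cheapest remaining job) gives 224 min, worse by 16.
Next-best assignment: Brightly→Machine M3, Granite→Machine M7, Quanta→Machine M5, Ridgeline→Machine M2 = 224 min.
Every other assignment is strictly worse.

Minimum total: 208 min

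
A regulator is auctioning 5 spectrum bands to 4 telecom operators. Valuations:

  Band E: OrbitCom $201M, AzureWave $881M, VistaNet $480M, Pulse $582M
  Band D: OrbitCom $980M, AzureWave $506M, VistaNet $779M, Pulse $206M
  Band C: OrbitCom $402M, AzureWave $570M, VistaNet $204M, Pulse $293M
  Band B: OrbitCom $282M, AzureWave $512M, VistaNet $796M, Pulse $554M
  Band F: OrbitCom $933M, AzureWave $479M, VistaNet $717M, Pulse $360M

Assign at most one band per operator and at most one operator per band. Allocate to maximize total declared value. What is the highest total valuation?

Maximum total: $3147M

Optimal: OrbitCom→Band F ($933M), AzureWave→Band E ($881M), VistaNet→Band D ($779M), Pulse→Band B ($554M) — total 933+881+779+554 = $3147M.
Next-best assignment: OrbitCom→Band D, AzureWave→Band E, VistaNet→Band F, Pulse→Band B = $3132M.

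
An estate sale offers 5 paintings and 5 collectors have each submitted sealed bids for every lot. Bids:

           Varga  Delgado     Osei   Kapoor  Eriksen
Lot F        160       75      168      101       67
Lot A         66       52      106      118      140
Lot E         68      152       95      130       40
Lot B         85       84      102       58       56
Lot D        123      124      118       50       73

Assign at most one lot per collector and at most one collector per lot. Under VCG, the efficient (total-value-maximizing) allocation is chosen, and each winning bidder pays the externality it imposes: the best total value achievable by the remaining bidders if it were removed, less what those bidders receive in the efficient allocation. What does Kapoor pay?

Kapoor pays $57.

Efficient allocation: Varga→Lot F ($160), Delgado→Lot D ($124), Osei→Lot B ($102), Kapoor→Lot E ($130), Eriksen→Lot A ($140); total welfare W = $656.
Kapoor receives Lot E at value $130, so the others get W − 130 = $526.
Without Kapoor: best allocation of the remaining 4 bidders over all 5 lots is Varga→Lot D ($123), Delgado→Lot E ($152), Osei→Lot F ($168), Eriksen→Lot A ($140), total $583.
VCG payment = (others' best without Kapoor) − (others' welfare with Kapoor) = 583 − 526 = $57.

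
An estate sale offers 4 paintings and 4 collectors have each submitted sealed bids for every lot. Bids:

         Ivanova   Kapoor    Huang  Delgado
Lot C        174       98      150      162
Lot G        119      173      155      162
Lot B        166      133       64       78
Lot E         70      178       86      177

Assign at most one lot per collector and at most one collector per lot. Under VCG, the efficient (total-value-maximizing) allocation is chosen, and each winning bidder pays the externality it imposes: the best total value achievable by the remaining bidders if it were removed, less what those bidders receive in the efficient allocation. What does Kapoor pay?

Efficient allocation: Ivanova→Lot B ($166), Kapoor→Lot G ($173), Huang→Lot C ($150), Delgado→Lot E ($177); total welfare W = $666.
Kapoor receives Lot G at value $173, so the others get W − 173 = $493.
Without Kapoor: best allocation of the remaining 3 bidders over all 4 lots is Ivanova→Lot C ($174), Huang→Lot G ($155), Delgado→Lot E ($177), total $506.
VCG payment = (others' best without Kapoor) − (others' welfare with Kapoor) = 506 − 493 = $13.

Kapoor pays $13.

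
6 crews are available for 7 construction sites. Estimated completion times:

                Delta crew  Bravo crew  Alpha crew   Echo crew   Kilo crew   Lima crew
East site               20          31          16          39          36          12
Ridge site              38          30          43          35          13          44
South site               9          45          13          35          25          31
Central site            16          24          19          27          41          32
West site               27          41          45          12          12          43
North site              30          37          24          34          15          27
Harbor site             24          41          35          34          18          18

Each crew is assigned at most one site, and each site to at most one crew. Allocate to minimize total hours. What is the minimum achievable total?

Optimal: Delta crew→South site (9 hours), Bravo crew→Central site (24 hours), Alpha crew→East site (16 hours), Echo crew→West site (12 hours), Kilo crew→Ridge site (13 hours), Lima crew→Harbor site (18 hours) — total 9+24+16+12+13+18 = 92 hours.
Column-greedy (each site in turn goes to its cheapest remaining crew) gives 102 hours, worse by 10.
Checked against all permutations: 92 hours is optimal.

Min total: 92 hours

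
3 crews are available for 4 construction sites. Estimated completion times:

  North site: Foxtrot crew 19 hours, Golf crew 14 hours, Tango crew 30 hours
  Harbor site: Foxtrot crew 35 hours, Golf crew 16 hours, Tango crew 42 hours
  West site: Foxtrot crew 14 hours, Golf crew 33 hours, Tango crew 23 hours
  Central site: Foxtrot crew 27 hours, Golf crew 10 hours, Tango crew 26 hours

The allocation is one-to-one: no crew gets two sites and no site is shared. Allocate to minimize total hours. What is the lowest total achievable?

Optimal: Foxtrot crew→North site (19 hours), Golf crew→Central site (10 hours), Tango crew→West site (23 hours) — total 19+10+23 = 52 hours.
Next-best assignment: Foxtrot crew→West site, Golf crew→North site, Tango crew→Central site = 54 hours.
Checked against all permutations: 52 hours is optimal.

Min total: 52 hours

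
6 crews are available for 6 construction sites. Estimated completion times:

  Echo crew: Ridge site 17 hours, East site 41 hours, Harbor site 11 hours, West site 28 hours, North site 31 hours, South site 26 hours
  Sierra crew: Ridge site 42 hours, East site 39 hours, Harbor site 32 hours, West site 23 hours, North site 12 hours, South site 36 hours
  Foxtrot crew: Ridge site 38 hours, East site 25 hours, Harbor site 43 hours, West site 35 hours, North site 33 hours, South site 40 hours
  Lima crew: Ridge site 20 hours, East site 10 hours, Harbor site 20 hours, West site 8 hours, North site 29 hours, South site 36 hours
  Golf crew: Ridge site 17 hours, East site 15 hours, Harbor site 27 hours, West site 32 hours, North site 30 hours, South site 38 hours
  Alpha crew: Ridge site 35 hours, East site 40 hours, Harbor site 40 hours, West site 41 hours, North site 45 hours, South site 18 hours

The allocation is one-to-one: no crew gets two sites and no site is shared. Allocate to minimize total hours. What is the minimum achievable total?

Minimum total: 91 hours

This is the linear assignment problem.
Optimal: Echo crew→Harbor site (11 hours), Sierra crew→North site (12 hours), Foxtrot crew→East site (25 hours), Lima crew→West site (8 hours), Golf crew→Ridge site (17 hours), Alpha crew→South site (18 hours) — total 11+12+25+8+17+18 = 91 hours.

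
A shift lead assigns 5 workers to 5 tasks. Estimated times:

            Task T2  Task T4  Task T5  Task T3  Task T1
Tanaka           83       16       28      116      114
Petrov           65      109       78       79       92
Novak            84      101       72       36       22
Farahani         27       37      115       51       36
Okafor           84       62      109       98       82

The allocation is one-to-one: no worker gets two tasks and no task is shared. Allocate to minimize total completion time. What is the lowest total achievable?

Optimal: Tanaka→Task T5 (28 min), Petrov→Task T3 (79 min), Novak→Task T1 (22 min), Farahani→Task T2 (27 min), Okafor→Task T4 (62 min) — total 28+79+22+27+62 = 218 min.
Row-greedy (each worker in turn takes its cheapest remaining task) gives 263 min, worse by 45.
Next-best assignment: Tanaka→Task T5, Petrov→Task T2, Novak→Task T3, Farahani→Task T1, Okafor→Task T4 = 227 min.

Min total: 218 min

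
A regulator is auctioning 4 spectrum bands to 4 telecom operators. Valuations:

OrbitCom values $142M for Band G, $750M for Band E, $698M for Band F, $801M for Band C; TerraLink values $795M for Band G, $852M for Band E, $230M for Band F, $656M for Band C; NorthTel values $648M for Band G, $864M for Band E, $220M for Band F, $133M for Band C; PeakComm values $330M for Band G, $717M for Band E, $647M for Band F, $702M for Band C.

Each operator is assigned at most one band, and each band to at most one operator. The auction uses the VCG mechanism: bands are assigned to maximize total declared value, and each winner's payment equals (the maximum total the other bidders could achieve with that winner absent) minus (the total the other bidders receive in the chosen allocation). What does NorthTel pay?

Efficient allocation: OrbitCom→Band C ($801M), TerraLink→Band G ($795M), NorthTel→Band E ($864M), PeakComm→Band F ($647M); total welfare W = $3107M.
NorthTel receives Band E at value $864M, so the others get W − 864 = $2243M.
Without NorthTel: best allocation of the remaining 3 bidders over all 4 bands is OrbitCom→Band C ($801M), TerraLink→Band G ($795M), PeakComm→Band E ($717M), total $2313M.
VCG payment = (others' best without NorthTel) − (others' welfare with NorthTel) = 2313 − 2243 = $70M.

NorthTel pays $70M.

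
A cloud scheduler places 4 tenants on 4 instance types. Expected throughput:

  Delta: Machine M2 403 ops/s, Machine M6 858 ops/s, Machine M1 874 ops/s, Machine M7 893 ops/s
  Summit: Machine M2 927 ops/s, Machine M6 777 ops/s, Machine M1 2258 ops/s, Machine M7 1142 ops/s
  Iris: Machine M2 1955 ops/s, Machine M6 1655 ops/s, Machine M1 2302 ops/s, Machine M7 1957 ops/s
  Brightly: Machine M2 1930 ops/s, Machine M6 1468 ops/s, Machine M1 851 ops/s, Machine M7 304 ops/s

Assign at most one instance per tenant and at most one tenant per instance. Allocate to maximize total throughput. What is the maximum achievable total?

Max total: 7003 ops/s

Optimal: Delta→Machine M6 (858 ops/s), Summit→Machine M1 (2258 ops/s), Iris→Machine M7 (1957 ops/s), Brightly→Machine M2 (1930 ops/s) — total 858+2258+1957+1930 = 7003 ops/s.
Swapping Brightly↔Iris (Brightly→Machine M7 304 ops/s, Iris→Machine M2 1955 ops/s) loses 1628.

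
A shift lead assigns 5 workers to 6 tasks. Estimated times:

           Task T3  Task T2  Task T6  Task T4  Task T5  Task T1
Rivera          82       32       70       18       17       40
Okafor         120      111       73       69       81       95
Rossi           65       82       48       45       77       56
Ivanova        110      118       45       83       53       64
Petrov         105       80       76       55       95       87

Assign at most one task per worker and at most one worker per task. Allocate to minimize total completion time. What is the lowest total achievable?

This is a one-to-one assignment (minimum-cost bipartite matching).
Optimal: Rivera→Task T5 (17 min), Okafor→Task T4 (69 min), Rossi→Task T1 (56 min), Ivanova→Task T6 (45 min), Petrov→Task T2 (80 min) — total 17+69+56+45+80 = 267 min.
Column-greedy (each task in turn goes to its cheapest remaining worker) gives 278 min, worse by 11.
No other one-to-one assignment undercuts 267 min.

Min total: 267 min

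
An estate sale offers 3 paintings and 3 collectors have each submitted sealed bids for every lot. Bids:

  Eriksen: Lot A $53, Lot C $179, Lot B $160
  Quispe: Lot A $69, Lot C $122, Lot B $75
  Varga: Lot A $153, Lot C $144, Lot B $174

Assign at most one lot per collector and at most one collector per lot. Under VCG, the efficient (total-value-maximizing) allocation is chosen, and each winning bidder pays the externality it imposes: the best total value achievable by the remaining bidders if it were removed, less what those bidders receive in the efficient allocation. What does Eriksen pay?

Efficient allocation: Eriksen→Lot B ($160), Quispe→Lot C ($122), Varga→Lot A ($153); total welfare W = $435.
Eriksen receives Lot B at value $160, so the others get W − 160 = $275.
Without Eriksen: best allocation of the remaining 2 bidders over all 3 lots is Quispe→Lot C ($122), Varga→Lot B ($174), total $296.
VCG payment = (others' best without Eriksen) − (others' welfare with Eriksen) = 296 − 275 = $21.

Eriksen pays $21.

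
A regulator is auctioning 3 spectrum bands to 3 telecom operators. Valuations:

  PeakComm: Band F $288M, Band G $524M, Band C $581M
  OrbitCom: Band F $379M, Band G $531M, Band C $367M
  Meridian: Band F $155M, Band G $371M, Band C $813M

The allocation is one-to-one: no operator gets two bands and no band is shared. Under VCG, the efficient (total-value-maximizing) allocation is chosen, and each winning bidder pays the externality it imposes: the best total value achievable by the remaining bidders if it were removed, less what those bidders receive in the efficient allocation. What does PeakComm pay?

PeakComm pays $152M.

Efficient allocation: PeakComm→Band G ($524M), OrbitCom→Band F ($379M), Meridian→Band C ($813M); total welfare W = $1716M.
PeakComm receives Band G at value $524M, so the others get W − 524 = $1192M.
Without PeakComm: best allocation of the remaining 2 bidders over all 3 bands is OrbitCom→Band G ($531M), Meridian→Band C ($813M), total $1344M.
VCG payment = (others' best without PeakComm) − (others' welfare with PeakComm) = 1344 − 1192 = $152M.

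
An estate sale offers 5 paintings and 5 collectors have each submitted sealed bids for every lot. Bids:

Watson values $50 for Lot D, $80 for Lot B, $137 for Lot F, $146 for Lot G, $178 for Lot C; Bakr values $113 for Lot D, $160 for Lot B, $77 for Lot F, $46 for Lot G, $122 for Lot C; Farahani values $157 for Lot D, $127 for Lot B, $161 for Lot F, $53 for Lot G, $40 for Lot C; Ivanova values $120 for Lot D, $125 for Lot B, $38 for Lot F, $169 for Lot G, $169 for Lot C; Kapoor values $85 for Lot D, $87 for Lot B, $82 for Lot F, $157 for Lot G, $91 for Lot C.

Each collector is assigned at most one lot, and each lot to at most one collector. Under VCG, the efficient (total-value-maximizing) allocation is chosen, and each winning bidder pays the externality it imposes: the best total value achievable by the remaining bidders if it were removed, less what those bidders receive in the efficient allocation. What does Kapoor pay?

Kapoor pays $45.

Efficient allocation: Watson→Lot F ($137), Bakr→Lot B ($160), Farahani→Lot D ($157), Ivanova→Lot C ($169), Kapoor→Lot G ($157); total welfare W = $780.
Kapoor receives Lot G at value $157, so the others get W − 157 = $623.
Without Kapoor: best allocation of the remaining 4 bidders over all 5 lots is Watson→Lot C ($178), Bakr→Lot B ($160), Farahani→Lot F ($161), Ivanova→Lot G ($169), total $668.
VCG payment = (others' best without Kapoor) − (others' welfare with Kapoor) = 668 − 623 = $45.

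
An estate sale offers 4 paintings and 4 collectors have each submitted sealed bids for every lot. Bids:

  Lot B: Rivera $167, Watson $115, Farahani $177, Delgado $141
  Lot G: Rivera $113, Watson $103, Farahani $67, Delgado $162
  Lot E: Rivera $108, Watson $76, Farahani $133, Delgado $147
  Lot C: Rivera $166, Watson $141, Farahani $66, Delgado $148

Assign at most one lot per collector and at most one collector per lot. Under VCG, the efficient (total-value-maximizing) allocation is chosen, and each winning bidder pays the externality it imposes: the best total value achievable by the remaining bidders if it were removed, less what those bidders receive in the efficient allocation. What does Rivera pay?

Efficient allocation: Rivera→Lot B ($167), Watson→Lot C ($141), Farahani→Lot E ($133), Delgado→Lot G ($162); total welfare W = $603.
Rivera receives Lot B at value $167, so the others get W − 167 = $436.
Without Rivera: best allocation of the remaining 3 bidders over all 4 lots is Watson→Lot C ($141), Farahani→Lot B ($177), Delgado→Lot G ($162), total $480.
VCG payment = (others' best without Rivera) − (others' welfare with Rivera) = 480 − 436 = $44.

Rivera pays $44.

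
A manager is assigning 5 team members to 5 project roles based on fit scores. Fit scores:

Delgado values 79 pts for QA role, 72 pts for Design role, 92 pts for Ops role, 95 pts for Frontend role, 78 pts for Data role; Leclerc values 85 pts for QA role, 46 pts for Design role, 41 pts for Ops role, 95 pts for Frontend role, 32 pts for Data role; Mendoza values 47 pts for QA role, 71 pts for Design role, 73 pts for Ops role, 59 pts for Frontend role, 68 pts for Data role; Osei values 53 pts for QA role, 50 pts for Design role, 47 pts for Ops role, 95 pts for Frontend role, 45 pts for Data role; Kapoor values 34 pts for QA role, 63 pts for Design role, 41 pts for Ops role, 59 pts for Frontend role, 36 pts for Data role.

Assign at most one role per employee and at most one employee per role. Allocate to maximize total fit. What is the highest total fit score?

Max total: 403 pts

Treat this as an assignment problem: match each employee to one role.
Optimal: Delgado→Ops role (92 pts), Leclerc→QA role (85 pts), Mendoza→Data role (68 pts), Osei→Frontend role (95 pts), Kapoor→Design role (63 pts) — total 92+85+68+95+63 = 403 pts.
Column-greedy (each role in turn goes to its best remaining employee) gives 361 pts, worse by 42.
Swapping Osei↔Delgado (Osei→Ops role 47 pts, Delgado→Frontend role 95 pts) loses 45.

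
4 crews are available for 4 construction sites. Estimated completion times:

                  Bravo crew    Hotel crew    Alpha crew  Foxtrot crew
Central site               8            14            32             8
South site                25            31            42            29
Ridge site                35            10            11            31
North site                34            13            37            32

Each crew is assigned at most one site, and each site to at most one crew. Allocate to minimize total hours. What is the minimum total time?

Minimum total: 57 hours

This is a one-to-one assignment (minimum-cost bipartite matching).
Optimal: Bravo crew→South site (25 hours), Hotel crew→North site (13 hours), Alpha crew→Ridge site (11 hours), Foxtrot crew→Central site (8 hours) — total 25+13+11+8 = 57 hours.
Row-greedy (each crew in turn takes its cheapest remaining site) gives 84 hours, worse by 27.
Next-best assignment: Bravo crew→Central site, Hotel crew→North site, Alpha crew→Ridge site, Foxtrot crew→South site = 61 hours.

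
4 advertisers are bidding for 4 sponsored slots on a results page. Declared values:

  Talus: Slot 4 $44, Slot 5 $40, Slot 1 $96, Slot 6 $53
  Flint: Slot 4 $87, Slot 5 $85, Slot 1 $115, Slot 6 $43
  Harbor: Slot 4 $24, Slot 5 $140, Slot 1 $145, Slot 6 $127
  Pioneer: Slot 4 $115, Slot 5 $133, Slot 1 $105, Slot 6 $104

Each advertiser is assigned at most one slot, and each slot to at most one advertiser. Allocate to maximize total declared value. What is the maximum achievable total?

Optimal: Talus→Slot 1 ($96), Flint→Slot 4 ($87), Harbor→Slot 6 ($127), Pioneer→Slot 5 ($133) — total 96+87+127+133 = $443.
Max-entry greedy (repeatedly take the single best remaining cell) gives $418, worse by 25.
Next-best assignment: Talus→Slot 1, Flint→Slot 4, Harbor→Slot 5, Pioneer→Slot 6 = $427.
Swapping Pioneer↔Flint (Pioneer→Slot 4 $115, Flint→Slot 5 $85) loses 20.

Maximum total: $443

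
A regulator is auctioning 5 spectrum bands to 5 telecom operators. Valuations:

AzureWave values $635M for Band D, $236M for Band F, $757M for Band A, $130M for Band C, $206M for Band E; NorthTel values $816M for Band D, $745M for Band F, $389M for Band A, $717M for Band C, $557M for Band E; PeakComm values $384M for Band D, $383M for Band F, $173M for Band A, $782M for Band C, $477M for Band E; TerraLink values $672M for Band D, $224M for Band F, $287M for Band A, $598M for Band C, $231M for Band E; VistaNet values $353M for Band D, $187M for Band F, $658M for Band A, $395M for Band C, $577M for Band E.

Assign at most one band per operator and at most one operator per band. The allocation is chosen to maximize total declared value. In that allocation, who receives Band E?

VistaNet receives Band E.

Optimal: AzureWave→Band A ($757M), NorthTel→Band F ($745M), PeakComm→Band C ($782M), TerraLink→Band D ($672M), VistaNet→Band E ($577M) — total 757+745+782+672+577 = $3533M.
Row-greedy (each operator in turn takes its best remaining band) gives $2773M, worse by 760.
Next-best assignment: AzureWave→Band A, NorthTel→Band D, PeakComm→Band C, TerraLink→Band F, VistaNet→Band E = $3156M.
VistaNet's own top band is Band A ($658M), but forcing VistaNet→Band A and reassigning the rest optimally gives only $3113M — worse by 420.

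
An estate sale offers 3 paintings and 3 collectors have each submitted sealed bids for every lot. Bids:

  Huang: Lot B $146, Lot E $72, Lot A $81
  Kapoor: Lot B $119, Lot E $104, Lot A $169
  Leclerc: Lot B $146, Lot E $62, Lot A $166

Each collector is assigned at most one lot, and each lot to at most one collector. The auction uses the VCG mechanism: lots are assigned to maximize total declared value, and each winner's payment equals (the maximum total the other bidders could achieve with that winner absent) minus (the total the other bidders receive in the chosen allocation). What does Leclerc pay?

Efficient allocation: Huang→Lot B ($146), Kapoor→Lot E ($104), Leclerc→Lot A ($166); total welfare W = $416.
Leclerc receives Lot A at value $166, so the others get W − 166 = $250.
Without Leclerc: best allocation of the remaining 2 bidders over all 3 lots is Huang→Lot B ($146), Kapoor→Lot A ($169), total $315.
VCG payment = (others' best without Leclerc) − (others' welfare with Leclerc) = 315 − 250 = $65.

Leclerc pays $65.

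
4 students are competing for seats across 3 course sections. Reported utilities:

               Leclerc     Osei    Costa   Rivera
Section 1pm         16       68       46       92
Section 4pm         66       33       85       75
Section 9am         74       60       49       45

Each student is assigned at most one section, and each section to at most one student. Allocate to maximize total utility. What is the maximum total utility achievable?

Max total: 251 points

Optimal: Rivera→Section 1pm (92 points), Costa→Section 4pm (85 points), Leclerc→Section 9am (74 points) — total 92+85+74 = 251 points.
Row-greedy (each student in turn takes its best remaining section) gives 227 points, worse by 24.
Next-best assignment: Rivera→Section 1pm, Costa→Section 4pm, Osei→Section 9am = 237 points.
Swapping Costa↔Rivera (Costa→Section 1pm 46 points, Rivera→Section 4pm 75 points) loses 56.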